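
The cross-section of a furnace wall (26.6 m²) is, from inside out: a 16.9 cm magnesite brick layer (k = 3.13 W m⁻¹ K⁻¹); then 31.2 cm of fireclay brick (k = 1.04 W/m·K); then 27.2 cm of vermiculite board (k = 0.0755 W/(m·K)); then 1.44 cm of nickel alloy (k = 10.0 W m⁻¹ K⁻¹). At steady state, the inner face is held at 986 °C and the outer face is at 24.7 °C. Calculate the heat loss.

Q = 6460 W

Series thermal resistances, inner to outer:
  R_magnesite brick = L/(kA) = 0.169/(3.13·26.6) = 0.002030 K/W
  R_fireclay brick = L/(kA) = 0.312/(1.04·26.6) = 0.01128 K/W
  R_vermiculite board = L/(kA) = 0.272/(0.0755·26.6) = 0.1354 K/W
  R_nickel alloy = L/(kA) = 0.0144/(10.0·26.6) = 5.414×10^-5 K/W
ΣR = 0.002030 + 0.01128 + 0.1354 + 5.414×10^-5 = 0.1488 K/W
Q = ΔT/ΣR = (986 °C − 24.7 °C)/0.1488 = 6460 W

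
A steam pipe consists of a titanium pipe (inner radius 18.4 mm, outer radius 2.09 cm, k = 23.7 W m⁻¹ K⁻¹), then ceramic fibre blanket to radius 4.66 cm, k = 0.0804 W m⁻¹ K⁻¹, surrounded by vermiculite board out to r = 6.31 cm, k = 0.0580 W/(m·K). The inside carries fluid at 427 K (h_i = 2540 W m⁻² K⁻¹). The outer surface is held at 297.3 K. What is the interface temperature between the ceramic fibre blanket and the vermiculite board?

Treat each layer as a resistance in series:
  R'_conv,in = 1/(2πr h) = 1/(2π·0.0184·2540) = 0.003405 m·K/W
  R'_titanium = ln(0.0209/0.0184)/(2πk) = 0.1274/(2π·23.7) = 8.555×10^-4 m·K/W
  R'_ceramic fibre blanket = ln(0.0466/0.0209)/(2πk) = 0.8019/(2π·0.0804) = 1.587 m·K/W
  R'_vermiculite board = ln(0.0631/0.0466)/(2πk) = 0.3031/(2π·0.0580) = 0.8318 m·K/W
ΣR = 0.003405 + 8.555×10^-4 + 1.587 + 0.8318 = 2.423 m·K/W
Q' = ΔT/ΣR = (427 K − 297.3 K)/2.423 = 53.53 W/m
From the inner boundary to the ceramic fibre blanket/vermiculite board interface, ΣR_partial = 1.591 m·K/W.
T_interface = T_in − Q'·ΣR_partial = 427 K − (53.53)(1.591) = 341.8 K

T = 341.8 K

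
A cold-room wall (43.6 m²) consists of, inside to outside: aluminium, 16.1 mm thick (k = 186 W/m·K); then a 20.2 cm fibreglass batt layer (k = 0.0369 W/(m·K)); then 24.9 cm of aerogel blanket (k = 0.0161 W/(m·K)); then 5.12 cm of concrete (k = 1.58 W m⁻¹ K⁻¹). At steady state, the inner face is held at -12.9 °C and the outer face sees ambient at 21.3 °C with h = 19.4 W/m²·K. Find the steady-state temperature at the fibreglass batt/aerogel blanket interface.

Treat each layer as a resistance in series:
  R_aluminium = L/(kA) = 0.0161/(186·43.6) = 1.985×10^-6 K/W
  R_fibreglass batt = L/(kA) = 0.202/(0.0369·43.6) = 0.1256 K/W
  R_aerogel blanket = L/(kA) = 0.249/(0.0161·43.6) = 0.3547 K/W
  R_concrete = L/(kA) = 0.0512/(1.58·43.6) = 7.432×10^-4 K/W
  R_conv,out = 1/(hA) = 1/(19.4·43.6) = 0.001182 K/W
ΣR = 1.985×10^-6 + 0.1256 + 0.3547 + 7.432×10^-4 + 0.001182 = 0.4822 K/W
Q = ΔT/ΣR = (-12.9 °C − 21.3 °C)/0.4822 = -70.92 W
From the inner boundary to the fibreglass batt/aerogel blanket interface, ΣR_partial = 0.1256 K/W.
T_interface = T_in − Q·ΣR_partial = -12.9 °C − (-70.92)(0.1256) = -3.99 °C

T = -3.99 °C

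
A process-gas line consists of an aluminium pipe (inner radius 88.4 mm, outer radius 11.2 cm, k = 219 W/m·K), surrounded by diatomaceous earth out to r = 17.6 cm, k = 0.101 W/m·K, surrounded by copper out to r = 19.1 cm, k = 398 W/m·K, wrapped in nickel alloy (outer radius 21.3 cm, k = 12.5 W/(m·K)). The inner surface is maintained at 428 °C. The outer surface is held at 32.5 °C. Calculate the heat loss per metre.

Q' = 554 W/m

Treat each layer as a resistance in series:
  R'_aluminium = ln(0.112/0.0884)/(2πk) = 0.2366/(2π·219) = 1.720×10^-4 m·K/W
  R'_diatomaceous earth = ln(0.176/0.112)/(2πk) = 0.4520/(2π·0.101) = 0.7122 m·K/W
  R'_copper = ln(0.191/0.176)/(2πk) = 0.08179/(2π·398) = 3.271×10^-5 m·K/W
  R'_nickel alloy = ln(0.213/0.191)/(2πk) = 0.1090/(2π·12.5) = 0.001388 m·K/W
ΣR = 1.720×10^-4 + 0.7122 + 3.271×10^-5 + 0.001388 = 0.7138 m·K/W
Q' = ΔT/ΣR = (428 °C − 32.5 °C)/0.7138 = 554 W/m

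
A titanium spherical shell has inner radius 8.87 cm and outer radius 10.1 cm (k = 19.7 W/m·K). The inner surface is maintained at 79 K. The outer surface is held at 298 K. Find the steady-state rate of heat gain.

Q = 4πk·ΔT/(1/r₁ − 1/r₂) = 4π × 19.7 × 219 / (1/0.0887 − 1/0.101) = 39500 W

Q = 39.5 kW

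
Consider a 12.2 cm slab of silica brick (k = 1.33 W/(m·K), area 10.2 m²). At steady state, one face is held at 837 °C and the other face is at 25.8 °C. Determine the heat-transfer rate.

Q = 90.2 kW

Q = kA·ΔT/L = 1.33 × 10.2 × |837 °C − 25.8 °C| / 0.122 = 90200 W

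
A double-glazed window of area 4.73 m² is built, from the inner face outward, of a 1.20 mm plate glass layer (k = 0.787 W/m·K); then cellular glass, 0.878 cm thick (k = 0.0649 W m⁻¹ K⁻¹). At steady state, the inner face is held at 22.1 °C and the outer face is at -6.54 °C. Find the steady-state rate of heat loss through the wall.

Series thermal resistances, inner to outer:
  R_plate glass = L/(kA) = 0.00120/(0.787·4.73) = 3.224×10^-4 K/W
  R_cellular glass = L/(kA) = 0.00878/(0.0649·4.73) = 0.02860 K/W
ΣR = 3.224×10^-4 + 0.02860 = 0.02892 K/W
Q = ΔT/ΣR = (22.1 °C − -6.54 °C)/0.02892 = 990 W

Q = 990 W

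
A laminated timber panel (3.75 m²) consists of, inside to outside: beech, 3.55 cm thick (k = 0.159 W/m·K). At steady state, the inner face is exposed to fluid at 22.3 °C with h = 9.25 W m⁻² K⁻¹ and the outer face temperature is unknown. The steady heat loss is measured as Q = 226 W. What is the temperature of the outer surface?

T_out = 2.33 °C

Sum the resistances:
  R_conv,in = 1/(hA) = 1/(9.25·3.75) = 0.02883 K/W
  R_beech = L/(kA) = 0.0355/(0.159·3.75) = 0.05954 K/W
ΣR = 0.08837 K/W
ΔT = Q·ΣR = 226 × 0.08837 = 19.97 K
Heat flows outward, so T_out = T_in − ΔT = 22.3 − 19.97 = 2.33 °C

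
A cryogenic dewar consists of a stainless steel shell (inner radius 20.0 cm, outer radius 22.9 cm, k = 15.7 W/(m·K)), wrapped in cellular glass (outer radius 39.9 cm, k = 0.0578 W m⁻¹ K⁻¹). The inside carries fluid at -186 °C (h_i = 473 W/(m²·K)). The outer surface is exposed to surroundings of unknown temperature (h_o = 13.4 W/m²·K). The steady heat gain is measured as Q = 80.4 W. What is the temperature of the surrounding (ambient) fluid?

Series resistances:
  R_conv,in = 1/(4πr²h) = 1/(4π·0.200²·473) = 0.004206 K/W
  R_stainless steel = (1/0.200 − 1/0.229)/(4πk) = 0.6332/(4π·15.7) = 0.003209 K/W
  R_cellular glass = (1/0.229 − 1/0.399)/(4πk) = 1.861/(4π·0.0578) = 2.562 K/W
  R_conv,out = 1/(4πr²h) = 1/(4π·0.399²·13.4) = 0.03730 K/W
ΣR = 2.606 K/W
ΔT = Q·ΣR = 80.4 × 2.606 = 209.5 K
Heat flows inward, so T_out = T_in + ΔT = -186 + 209.5 = 23.5 °C

T_out = 23.5 °C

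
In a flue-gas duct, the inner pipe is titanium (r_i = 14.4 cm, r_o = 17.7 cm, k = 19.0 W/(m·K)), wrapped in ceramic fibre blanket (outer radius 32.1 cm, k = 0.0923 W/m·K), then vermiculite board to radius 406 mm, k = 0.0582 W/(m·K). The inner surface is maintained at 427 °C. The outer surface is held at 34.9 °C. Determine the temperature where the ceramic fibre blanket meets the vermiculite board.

T = 186 °C

Series thermal resistances, inner to outer:
  R'_titanium = ln(0.177/0.144)/(2πk) = 0.2063/(2π·19.0) = 0.001728 m·K/W
  R'_ceramic fibre blanket = ln(0.321/0.177)/(2πk) = 0.5953/(2π·0.0923) = 1.026 m·K/W
  R'_vermiculite board = ln(0.406/0.321)/(2πk) = 0.2349/(2π·0.0582) = 0.6424 m·K/W
ΣR = 0.001728 + 1.026 + 0.6424 = 1.670 m·K/W
Q' = ΔT/ΣR = (427 °C − 34.9 °C)/1.670 = 234.8 W/m
From the inner boundary to the ceramic fibre blanket/vermiculite board interface, ΣR_partial = 1.028 m·K/W.
T_interface = T_in − Q'·ΣR_partial = 427 °C − (234.8)(1.028) = 186 °C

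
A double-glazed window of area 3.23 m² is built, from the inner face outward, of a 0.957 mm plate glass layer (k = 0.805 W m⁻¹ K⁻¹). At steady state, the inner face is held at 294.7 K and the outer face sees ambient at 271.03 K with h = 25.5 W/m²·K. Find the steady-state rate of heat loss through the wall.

Q = 1890 W

Series thermal resistances, inner to outer:
  R_plate glass = L/(kA) = 9.57×10^-4/(0.805·3.23) = 3.681×10^-4 K/W
  R_conv,out = 1/(hA) = 1/(25.5·3.23) = 0.01214 K/W
ΣR = 3.681×10^-4 + 0.01214 = 0.01251 K/W
Q = ΔT/ΣR = (294.7 K − 271.03 K)/0.01251 = 1890 W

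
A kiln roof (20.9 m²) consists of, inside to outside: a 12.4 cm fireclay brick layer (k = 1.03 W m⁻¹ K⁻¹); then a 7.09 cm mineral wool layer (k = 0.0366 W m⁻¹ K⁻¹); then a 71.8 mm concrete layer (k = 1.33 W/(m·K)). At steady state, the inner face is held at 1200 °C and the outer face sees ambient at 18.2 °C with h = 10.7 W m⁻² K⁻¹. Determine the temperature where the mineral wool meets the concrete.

Series thermal resistances, inner to outer:
  R_fireclay brick = L/(kA) = 0.124/(1.03·20.9) = 0.005760 K/W
  R_mineral wool = L/(kA) = 0.0709/(0.0366·20.9) = 0.09269 K/W
  R_concrete = L/(kA) = 0.0718/(1.33·20.9) = 0.002583 K/W
  R_conv,out = 1/(hA) = 1/(10.7·20.9) = 0.004472 K/W
ΣR = 0.005760 + 0.09269 + 0.002583 + 0.004472 = 0.1055 K/W
Q = ΔT/ΣR = (1200 °C − 18.2 °C)/0.1055 = 11200 W
From the inner boundary to the mineral wool/concrete interface, ΣR_partial = 0.09845 K/W.
T_interface = T_in − Q·ΣR_partial = 1200 °C − (11200)(0.09845) = 97 °C

T = 97 °C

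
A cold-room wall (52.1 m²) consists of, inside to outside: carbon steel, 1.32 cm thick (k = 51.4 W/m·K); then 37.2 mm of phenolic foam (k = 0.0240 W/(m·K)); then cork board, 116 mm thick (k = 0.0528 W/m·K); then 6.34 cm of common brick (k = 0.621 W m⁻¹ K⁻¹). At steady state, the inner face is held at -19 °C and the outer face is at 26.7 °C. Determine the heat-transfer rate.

Series thermal resistances, inner to outer:
  R_carbon steel = L/(kA) = 0.0132/(51.4·52.1) = 4.929×10^-6 K/W
  R_phenolic foam = L/(kA) = 0.0372/(0.0240·52.1) = 0.02975 K/W
  R_cork board = L/(kA) = 0.116/(0.0528·52.1) = 0.04217 K/W
  R_common brick = L/(kA) = 0.0634/(0.621·52.1) = 0.001960 K/W
ΣR = 4.929×10^-6 + 0.02975 + 0.04217 + 0.001960 = 0.07388 K/W
Q = ΔT/ΣR = (-19 °C − 26.7 °C)/0.07388 = -619 W
(Negative Q ⇒ heat flows inward; heat gain = 619 W.)

Q = 619 W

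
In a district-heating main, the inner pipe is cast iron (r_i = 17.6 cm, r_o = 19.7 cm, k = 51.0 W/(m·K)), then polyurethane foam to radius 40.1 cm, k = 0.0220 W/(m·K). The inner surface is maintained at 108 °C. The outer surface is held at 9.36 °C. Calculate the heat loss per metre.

Series thermal resistances, inner to outer:
  R'_cast iron = ln(0.197/0.176)/(2πk) = 0.1127/(2π·51.0) = 3.518×10^-4 m·K/W
  R'_polyurethane foam = ln(0.401/0.197)/(2πk) = 0.7108/(2π·0.0220) = 5.142 m·K/W
ΣR = 3.518×10^-4 + 5.142 = 5.142 m·K/W
Q' = ΔT/ΣR = (108 °C − 9.36 °C)/5.142 = 19.2 W/m

Q' = 19.2 W/m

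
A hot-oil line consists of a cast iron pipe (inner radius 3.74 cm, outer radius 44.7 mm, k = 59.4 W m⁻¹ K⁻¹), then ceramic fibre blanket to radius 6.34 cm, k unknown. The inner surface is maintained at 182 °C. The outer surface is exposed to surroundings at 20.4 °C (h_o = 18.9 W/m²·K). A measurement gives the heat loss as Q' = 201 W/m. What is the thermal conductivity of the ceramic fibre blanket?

k = 0.0829 W/m·K

ΣR = ΔT/Q' = |182 − 20.4|/201 = 0.8040 m·K/W
Known resistances:
  R'_cast iron = ln(0.0447/0.0374)/(2πk) = 0.1783/(2π·59.4) = 4.777×10^-4 m·K/W
  R'_conv,out = 1/(2πr h) = 1/(2π·0.0634·18.9) = 0.1328 m·K/W
R_ceramic fibre blanket = ΣR − ΣR_known = 0.8040 − 0.1333 = 0.6707 m·K/W
ln(r₂/r₁)/(2πk) = 0.6707 ⇒ k = 0.3495/(2π·0.6707) = 0.0829 W/m·K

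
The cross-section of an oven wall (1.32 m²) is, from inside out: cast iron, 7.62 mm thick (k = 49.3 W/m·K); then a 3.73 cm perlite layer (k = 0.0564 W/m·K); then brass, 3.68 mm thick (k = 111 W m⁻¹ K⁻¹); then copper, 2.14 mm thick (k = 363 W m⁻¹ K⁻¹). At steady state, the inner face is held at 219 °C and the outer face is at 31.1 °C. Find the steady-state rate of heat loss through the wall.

Q = 375 W

Resistance network (inner→outer):
  R_cast iron = L/(kA) = 0.00762/(49.3·1.32) = 1.171×10^-4 K/W
  R_perlite = L/(kA) = 0.0373/(0.0564·1.32) = 0.5010 K/W
  R_brass = L/(kA) = 0.00368/(111·1.32) = 2.512×10^-5 K/W
  R_copper = L/(kA) = 0.00214/(363·1.32) = 4.466×10^-6 K/W
ΣR = 1.171×10^-4 + 0.5010 + 2.512×10^-5 + 4.466×10^-6 = 0.5011 K/W
Q = ΔT/ΣR = (219 °C − 31.1 °C)/0.5011 = 375 W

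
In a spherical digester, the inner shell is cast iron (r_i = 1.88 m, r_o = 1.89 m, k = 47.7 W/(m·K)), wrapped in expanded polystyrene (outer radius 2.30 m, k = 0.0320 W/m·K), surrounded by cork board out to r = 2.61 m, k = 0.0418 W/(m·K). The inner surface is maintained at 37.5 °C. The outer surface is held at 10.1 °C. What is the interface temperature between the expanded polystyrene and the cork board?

Resistance network (inner→outer):
  R_cast iron = (1/1.88 − 1/1.89)/(4πk) = 0.002814/(4π·47.7) = 4.695×10^-6 K/W
  R_expanded polystyrene = (1/1.89 − 1/2.30)/(4πk) = 0.09432/(4π·0.0320) = 0.2345 K/W
  R_cork board = (1/2.30 − 1/2.61)/(4πk) = 0.05164/(4π·0.0418) = 0.09831 K/W
ΣR = 4.695×10^-6 + 0.2345 + 0.09831 = 0.3328 K/W
Q = ΔT/ΣR = (37.5 °C − 10.1 °C)/0.3328 = 82.33 W
From the inner boundary to the expanded polystyrene/cork board interface, ΣR_partial = 0.2345 K/W.
T_interface = T_in − Q·ΣR_partial = 37.5 °C − (82.33)(0.2345) = 18.2 °C

T = 18.2 °C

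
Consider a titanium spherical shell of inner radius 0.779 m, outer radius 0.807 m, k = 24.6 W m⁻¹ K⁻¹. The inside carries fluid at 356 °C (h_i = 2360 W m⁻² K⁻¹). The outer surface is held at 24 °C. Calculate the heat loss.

Q = 1.66×10^6 W

Series thermal resistances, inner to outer:
  R_conv,in = 1/(4πr²h) = 1/(4π·0.779²·2360) = 5.557×10^-5 K/W
  R_titanium = (1/0.779 − 1/0.807)/(4πk) = 0.04454/(4π·24.6) = 1.441×10^-4 K/W
ΣR = 5.557×10^-5 + 1.441×10^-4 = 1.997×10^-4 K/W
Q = ΔT/ΣR = (356 °C − 24 °C)/1.997×10^-4 = 1.66×10^6 W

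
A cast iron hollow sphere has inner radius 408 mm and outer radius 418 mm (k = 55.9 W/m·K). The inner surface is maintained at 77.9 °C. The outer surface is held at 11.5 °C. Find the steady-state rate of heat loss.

Q = 4πk·ΔT/(1/r₁ − 1/r₂) = 4π × 55.9 × 66.4 / (1/0.408 − 1/0.418) = 7.95×10^5 W

Q = 7.95×10^5 W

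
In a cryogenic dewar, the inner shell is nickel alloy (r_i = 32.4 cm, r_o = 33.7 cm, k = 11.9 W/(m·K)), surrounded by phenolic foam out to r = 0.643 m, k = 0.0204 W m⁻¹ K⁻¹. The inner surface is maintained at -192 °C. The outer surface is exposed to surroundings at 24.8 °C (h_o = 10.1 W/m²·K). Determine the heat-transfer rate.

Q = 39.2 W

Treat each layer as a resistance in series:
  R_nickel alloy = (1/0.324 − 1/0.337)/(4πk) = 0.1191/(4π·11.9) = 7.962×10^-4 K/W
  R_phenolic foam = (1/0.337 − 1/0.643)/(4πk) = 1.412/(4π·0.0204) = 5.509 K/W
  R_conv,out = 1/(4πr²h) = 1/(4π·0.643²·10.1) = 0.01906 K/W
ΣR = 7.962×10^-4 + 5.509 + 0.01906 = 5.529 K/W
Q = ΔT/ΣR = (-192 °C − 24.8 °C)/5.529 = -39.2 W
(Negative Q ⇒ heat flows inward; heat gain = 39.2 W.)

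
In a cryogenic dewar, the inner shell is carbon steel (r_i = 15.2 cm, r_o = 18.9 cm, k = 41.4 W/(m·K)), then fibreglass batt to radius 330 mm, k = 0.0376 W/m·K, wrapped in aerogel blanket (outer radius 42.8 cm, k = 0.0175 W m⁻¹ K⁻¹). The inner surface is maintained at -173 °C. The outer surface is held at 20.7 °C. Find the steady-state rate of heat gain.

Q = 24.4 W

Treat each layer as a resistance in series:
  R_carbon steel = (1/0.152 − 1/0.189)/(4πk) = 1.288/(4π·41.4) = 0.002476 K/W
  R_fibreglass batt = (1/0.189 − 1/0.330)/(4πk) = 2.261/(4π·0.0376) = 4.785 K/W
  R_aerogel blanket = (1/0.330 − 1/0.428)/(4πk) = 0.6939/(4π·0.0175) = 3.155 K/W
ΣR = 0.002476 + 4.785 + 3.155 = 7.942 K/W
Q = ΔT/ΣR = (-173 °C − 20.7 °C)/7.942 = -24.4 W
(Negative Q ⇒ heat flows inward; heat gain = 24.4 W.)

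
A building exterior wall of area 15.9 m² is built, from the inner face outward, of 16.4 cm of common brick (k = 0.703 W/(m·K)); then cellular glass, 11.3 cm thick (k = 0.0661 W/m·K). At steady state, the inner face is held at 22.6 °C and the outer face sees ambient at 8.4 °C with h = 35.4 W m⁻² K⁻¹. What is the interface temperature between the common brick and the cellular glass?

T = 20.9 °C

Resistance network (inner→outer):
  R_common brick = L/(kA) = 0.164/(0.703·15.9) = 0.01467 K/W
  R_cellular glass = L/(kA) = 0.113/(0.0661·15.9) = 0.1075 K/W
  R_conv,out = 1/(hA) = 1/(35.4·15.9) = 0.001777 K/W
ΣR = 0.01467 + 0.1075 + 0.001777 = 0.1239 K/W
Q = ΔT/ΣR = (22.6 °C − 8.4 °C)/0.1239 = 114.6 W
From the inner boundary to the common brick/cellular glass interface, ΣR_partial = 0.01467 K/W.
T_interface = T_in − Q·ΣR_partial = 22.6 °C − (114.6)(0.01467) = 20.9 °C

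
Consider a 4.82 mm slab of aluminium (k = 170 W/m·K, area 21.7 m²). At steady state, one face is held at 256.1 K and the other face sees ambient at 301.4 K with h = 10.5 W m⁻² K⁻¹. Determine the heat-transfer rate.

Resistance network (inner→outer):
  R_aluminium = L/(kA) = 0.00482/(170·21.7) = 1.307×10^-6 K/W
  R_conv,out = 1/(hA) = 1/(10.5·21.7) = 0.004389 K/W
ΣR = 1.307×10^-6 + 0.004389 = 0.004390 K/W
Q = ΔT/ΣR = (256.1 K − 301.4 K)/0.004390 = -10300 W
(Negative Q ⇒ heat flows inward; heat gain = 10300 W.)

Q = 10.3 kW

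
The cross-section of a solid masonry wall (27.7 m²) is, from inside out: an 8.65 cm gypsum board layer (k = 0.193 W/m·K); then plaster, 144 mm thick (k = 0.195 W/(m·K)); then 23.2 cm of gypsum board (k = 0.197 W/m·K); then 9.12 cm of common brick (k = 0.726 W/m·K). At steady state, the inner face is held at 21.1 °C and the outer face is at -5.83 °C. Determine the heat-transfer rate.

Q = 300 W

Series thermal resistances, inner to outer:
  R_gypsum board = L/(kA) = 0.0865/(0.193·27.7) = 0.01618 K/W
  R_plaster = L/(kA) = 0.144/(0.195·27.7) = 0.02666 K/W
  R_gypsum board = L/(kA) = 0.232/(0.197·27.7) = 0.04251 K/W
  R_common brick = L/(kA) = 0.0912/(0.726·27.7) = 0.004535 K/W
ΣR = 0.01618 + 0.02666 + 0.04251 + 0.004535 = 0.08988 K/W
Q = ΔT/ΣR = (21.1 °C − -5.83 °C)/0.08988 = 300 W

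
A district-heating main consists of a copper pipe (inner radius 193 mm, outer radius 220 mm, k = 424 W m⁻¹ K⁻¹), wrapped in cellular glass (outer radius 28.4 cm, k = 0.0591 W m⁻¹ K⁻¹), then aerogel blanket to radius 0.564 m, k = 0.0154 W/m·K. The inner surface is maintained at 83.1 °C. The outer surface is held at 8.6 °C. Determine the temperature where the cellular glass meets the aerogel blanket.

Series thermal resistances, inner to outer:
  R'_copper = ln(0.220/0.193)/(2πk) = 0.1309/(2π·424) = 4.915×10^-5 m·K/W
  R'_cellular glass = ln(0.284/0.220)/(2πk) = 0.2553/(2π·0.0591) = 0.6876 m·K/W
  R'_aerogel blanket = ln(0.564/0.284)/(2πk) = 0.6861/(2π·0.0154) = 7.090 m·K/W
ΣR = 4.915×10^-5 + 0.6876 + 7.090 = 7.778 m·K/W
Q' = ΔT/ΣR = (83.1 °C − 8.6 °C)/7.778 = 9.578 W/m
From the inner boundary to the cellular glass/aerogel blanket interface, ΣR_partial = 0.6876 m·K/W.
T_interface = T_in − Q'·ΣR_partial = 83.1 °C − (9.578)(0.6876) = 76.5 °C

T = 76.5 °C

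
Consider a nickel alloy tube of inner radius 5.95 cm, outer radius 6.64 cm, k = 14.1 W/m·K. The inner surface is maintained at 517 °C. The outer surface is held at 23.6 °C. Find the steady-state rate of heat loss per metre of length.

Q' = 2πk·ΔT/ln(r₂/r₁) = 2π × 14.1 × 493.4 / ln(0.0664/0.0595) = 3.98×10^5 W/m

Q' = 398 kW/m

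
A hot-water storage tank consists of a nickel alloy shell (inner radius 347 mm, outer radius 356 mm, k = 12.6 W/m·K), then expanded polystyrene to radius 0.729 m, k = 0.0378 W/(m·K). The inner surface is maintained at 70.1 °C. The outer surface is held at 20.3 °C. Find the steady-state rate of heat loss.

Q = 16.5 W

Series thermal resistances, inner to outer:
  R_nickel alloy = (1/0.347 − 1/0.356)/(4πk) = 0.07286/(4π·12.6) = 4.601×10^-4 K/W
  R_expanded polystyrene = (1/0.356 − 1/0.729)/(4πk) = 1.437/(4π·0.0378) = 3.026 K/W
ΣR = 4.601×10^-4 + 3.026 = 3.026 K/W
Q = ΔT/ΣR = (70.1 °C − 20.3 °C)/3.026 = 16.5 W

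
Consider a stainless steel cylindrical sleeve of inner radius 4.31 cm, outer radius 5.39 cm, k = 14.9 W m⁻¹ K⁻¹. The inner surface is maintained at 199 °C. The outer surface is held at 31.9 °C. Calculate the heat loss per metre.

Q' = 2πk·ΔT/ln(r₂/r₁) = 2π × 14.9 × 167.1 / ln(0.0539/0.0431) = 70000 W/m

Q' = 70.0 kW/m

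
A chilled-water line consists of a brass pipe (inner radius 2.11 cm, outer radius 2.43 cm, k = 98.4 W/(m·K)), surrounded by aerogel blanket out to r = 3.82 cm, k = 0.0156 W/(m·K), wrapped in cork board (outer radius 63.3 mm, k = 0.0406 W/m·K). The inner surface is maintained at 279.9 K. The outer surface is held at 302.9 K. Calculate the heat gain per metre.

Q' = 3.49 W/m

Resistance network (inner→outer):
  R'_brass = ln(0.0243/0.0211)/(2πk) = 0.1412/(2π·98.4) = 2.284×10^-4 m·K/W
  R'_aerogel blanket = ln(0.0382/0.0243)/(2πk) = 0.4524/(2π·0.0156) = 4.615 m·K/W
  R'_cork board = ln(0.0633/0.0382)/(2πk) = 0.5050/(2π·0.0406) = 1.980 m·K/W
ΣR = 2.284×10^-4 + 4.615 + 1.980 = 6.595 m·K/W
Q' = ΔT/ΣR = (279.9 K − 302.9 K)/6.595 = -3.49 W/m
(Negative Q' ⇒ heat flows inward; heat gain = 3.49 W/m.)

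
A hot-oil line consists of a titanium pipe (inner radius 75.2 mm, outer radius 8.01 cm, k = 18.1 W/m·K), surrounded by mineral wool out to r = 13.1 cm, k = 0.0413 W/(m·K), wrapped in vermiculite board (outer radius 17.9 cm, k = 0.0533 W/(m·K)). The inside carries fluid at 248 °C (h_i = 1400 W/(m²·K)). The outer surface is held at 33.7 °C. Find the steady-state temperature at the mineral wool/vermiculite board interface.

Series thermal resistances, inner to outer:
  R'_conv,in = 1/(2πr h) = 1/(2π·0.0752·1400) = 0.001512 m·K/W
  R'_titanium = ln(0.0801/0.0752)/(2πk) = 0.06312/(2π·18.1) = 5.551×10^-4 m·K/W
  R'_mineral wool = ln(0.131/0.0801)/(2πk) = 0.4919/(2π·0.0413) = 1.896 m·K/W
  R'_vermiculite board = ln(0.179/0.131)/(2πk) = 0.3122/(2π·0.0533) = 0.9322 m·K/W
ΣR = 0.001512 + 5.551×10^-4 + 1.896 + 0.9322 = 2.830 m·K/W
Q' = ΔT/ΣR = (248 °C − 33.7 °C)/2.830 = 75.72 W/m
From the inner boundary to the mineral wool/vermiculite board interface, ΣR_partial = 1.898 m·K/W.
T_interface = T_in − Q'·ΣR_partial = 248 °C − (75.72)(1.898) = 104 °C

T = 104 °C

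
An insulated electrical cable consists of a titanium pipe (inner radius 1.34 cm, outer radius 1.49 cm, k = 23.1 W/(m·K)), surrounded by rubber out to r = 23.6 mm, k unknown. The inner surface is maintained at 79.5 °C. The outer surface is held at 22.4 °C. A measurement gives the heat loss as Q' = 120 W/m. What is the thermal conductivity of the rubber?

k = 0.154 W/m·K

ΣR = ΔT/Q' = |79.5 − 22.4|/120 = 0.4758 m·K/W
Known resistances:
  R'_titanium = ln(0.0149/0.0134)/(2πk) = 0.1061/(2π·23.1) = 7.311×10^-4 m·K/W
R_rubber = ΣR − ΣR_known = 0.4758 − 7.311×10^-4 = 0.4751 m·K/W
ln(r₂/r₁)/(2πk) = 0.4751 ⇒ k = 0.4599/(2π·0.4751) = 0.154 W/m·K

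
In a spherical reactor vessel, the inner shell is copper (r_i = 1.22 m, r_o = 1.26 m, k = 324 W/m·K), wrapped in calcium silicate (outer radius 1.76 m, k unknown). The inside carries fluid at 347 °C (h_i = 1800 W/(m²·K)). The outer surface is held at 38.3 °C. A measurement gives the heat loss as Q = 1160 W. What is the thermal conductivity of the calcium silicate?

ΣR = ΔT/Q = |347 − 38.3|/1160 = 0.2661 K/W
Known resistances:
  R_conv,in = 1/(4πr²h) = 1/(4π·1.22²·1800) = 2.970×10^-5 K/W
  R_copper = (1/1.22 − 1/1.26)/(4πk) = 0.02602/(4π·324) = 6.391×10^-6 K/W
R_calcium silicate = ΣR − ΣR_known = 0.2661 − 3.609×10^-5 = 0.2661 K/W
(1/r₁−1/r₂)/(4πk) = 0.2661 ⇒ k = 0.2255/(4π·0.2661) = 0.0674 W/m·K

k = 0.0674 W/m·K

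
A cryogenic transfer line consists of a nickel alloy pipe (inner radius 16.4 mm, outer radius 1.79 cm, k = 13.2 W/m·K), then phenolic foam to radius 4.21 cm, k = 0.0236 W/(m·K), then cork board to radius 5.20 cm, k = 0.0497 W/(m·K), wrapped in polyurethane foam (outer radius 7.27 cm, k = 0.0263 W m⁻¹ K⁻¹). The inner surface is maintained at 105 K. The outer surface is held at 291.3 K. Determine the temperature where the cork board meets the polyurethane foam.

T = 246.7 K

Series thermal resistances, inner to outer:
  R'_nickel alloy = ln(0.0179/0.0164)/(2πk) = 0.08752/(2π·13.2) = 0.001055 m·K/W
  R'_phenolic foam = ln(0.0421/0.0179)/(2πk) = 0.8552/(2π·0.0236) = 5.768 m·K/W
  R'_cork board = ln(0.0520/0.0421)/(2πk) = 0.2112/(2π·0.0497) = 0.6763 m·K/W
  R'_polyurethane foam = ln(0.0727/0.0520)/(2πk) = 0.3351/(2π·0.0263) = 2.028 m·K/W
ΣR = 0.001055 + 5.768 + 0.6763 + 2.028 = 8.473 m·K/W
Q' = ΔT/ΣR = (105 K − 291.3 K)/8.473 = -21.99 W/m
From the inner boundary to the cork board/polyurethane foam interface, ΣR_partial = 6.445 m·K/W.
T_interface = T_in − Q'·ΣR_partial = 105 K − (-21.99)(6.445) = 246.7 K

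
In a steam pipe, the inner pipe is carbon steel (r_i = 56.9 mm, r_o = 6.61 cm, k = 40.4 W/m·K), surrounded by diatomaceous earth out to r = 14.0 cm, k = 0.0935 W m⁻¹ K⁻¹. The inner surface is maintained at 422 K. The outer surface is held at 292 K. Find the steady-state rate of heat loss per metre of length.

Treat each layer as a resistance in series:
  R'_carbon steel = ln(0.0661/0.0569)/(2πk) = 0.1499/(2π·40.4) = 5.904×10^-4 m·K/W
  R'_diatomaceous earth = ln(0.140/0.0661)/(2πk) = 0.7505/(2π·0.0935) = 1.277 m·K/W
ΣR = 5.904×10^-4 + 1.277 = 1.278 m·K/W
Q' = ΔT/ΣR = (422 K − 292 K)/1.278 = 102 W/m

Q' = 102 W/m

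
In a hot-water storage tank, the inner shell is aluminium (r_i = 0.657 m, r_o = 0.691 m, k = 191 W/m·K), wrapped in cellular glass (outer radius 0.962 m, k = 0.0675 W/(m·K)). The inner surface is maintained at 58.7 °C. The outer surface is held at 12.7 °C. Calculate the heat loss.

Treat each layer as a resistance in series:
  R_aluminium = (1/0.657 − 1/0.691)/(4πk) = 0.07489/(4π·191) = 3.120×10^-5 K/W
  R_cellular glass = (1/0.691 − 1/0.962)/(4πk) = 0.4077/(4π·0.0675) = 0.4806 K/W
ΣR = 3.120×10^-5 + 0.4806 = 0.4806 K/W
Q = ΔT/ΣR = (58.7 °C − 12.7 °C)/0.4806 = 95.7 W

Q = 95.7 W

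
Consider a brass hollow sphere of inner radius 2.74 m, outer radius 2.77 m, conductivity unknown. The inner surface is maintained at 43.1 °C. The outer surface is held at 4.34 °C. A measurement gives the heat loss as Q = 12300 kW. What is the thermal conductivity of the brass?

k = 99.8 W/m·K

ΣR = ΔT/Q = |43.1 − 4.34|/1.23×10^7 = 3.151×10^-6 K/W
(1/r₁−1/r₂)/(4πk) = 3.151×10^-6 ⇒ k = 0.003953/(4π·3.151×10^-6) = 99.8 W/m·K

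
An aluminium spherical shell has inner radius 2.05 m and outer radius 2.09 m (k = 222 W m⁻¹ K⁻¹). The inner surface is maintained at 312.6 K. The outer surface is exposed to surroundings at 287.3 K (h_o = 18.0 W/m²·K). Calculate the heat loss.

Q = 24.9 kW

Treat each layer as a resistance in series:
  R_aluminium = (1/2.05 − 1/2.09)/(4πk) = 0.009336/(4π·222) = 3.347×10^-6 K/W
  R_conv,out = 1/(4πr²h) = 1/(4π·2.09²·18.0) = 0.001012 K/W
ΣR = 3.347×10^-6 + 0.001012 = 0.001015 K/W
Q = ΔT/ΣR = (312.6 K − 287.3 K)/0.001015 = 24900 W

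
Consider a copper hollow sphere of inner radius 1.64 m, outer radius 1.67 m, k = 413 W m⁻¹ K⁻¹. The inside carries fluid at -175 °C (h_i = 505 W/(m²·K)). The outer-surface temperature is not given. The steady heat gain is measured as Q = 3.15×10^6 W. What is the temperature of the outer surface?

T_out = 16.2 °C

Series resistances:
  R_conv,in = 1/(4πr²h) = 1/(4π·1.64²·505) = 5.859×10^-5 K/W
  R_copper = (1/1.64 − 1/1.67)/(4πk) = 0.01095/(4π·413) = 2.111×10^-6 K/W
ΣR = 6.070×10^-5 K/W
ΔT = Q·ΣR = 3.15×10^6 × 6.070×10^-5 = 191.2 K
Heat flows inward, so T_out = T_in + ΔT = -175 + 191.2 = 16.2 °C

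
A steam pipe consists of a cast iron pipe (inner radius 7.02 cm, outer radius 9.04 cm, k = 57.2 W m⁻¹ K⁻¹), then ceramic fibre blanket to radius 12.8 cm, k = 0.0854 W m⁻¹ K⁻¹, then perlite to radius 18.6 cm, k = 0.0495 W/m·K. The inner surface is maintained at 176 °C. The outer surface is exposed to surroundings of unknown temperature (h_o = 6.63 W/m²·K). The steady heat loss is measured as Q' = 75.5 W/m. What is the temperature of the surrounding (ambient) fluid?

T_out = 26.5 °C

Series resistances:
  R'_cast iron = ln(0.0904/0.0702)/(2πk) = 0.2529/(2π·57.2) = 7.037×10^-4 m·K/W
  R'_ceramic fibre blanket = ln(0.128/0.0904)/(2πk) = 0.3478/(2π·0.0854) = 0.6481 m·K/W
  R'_perlite = ln(0.186/0.128)/(2πk) = 0.3737/(2π·0.0495) = 1.202 m·K/W
  R'_conv,out = 1/(2πr h) = 1/(2π·0.186·6.63) = 0.1291 m·K/W
ΣR = 1.980 m·K/W
ΔT = Q'·ΣR = 75.5 × 1.980 = 149.5 K
Heat flows outward, so T_out = T_in − ΔT = 176 − 149.5 = 26.5 °C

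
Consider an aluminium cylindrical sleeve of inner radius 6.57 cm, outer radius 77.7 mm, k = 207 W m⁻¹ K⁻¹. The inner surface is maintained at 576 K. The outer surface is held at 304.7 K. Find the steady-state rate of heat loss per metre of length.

Q' = 2.10×10^6 W/m

Q' = 2πk·ΔT/ln(r₂/r₁) = 2π × 207 × 271.3 / ln(0.0777/0.0657) = 2.10×10^6 W/m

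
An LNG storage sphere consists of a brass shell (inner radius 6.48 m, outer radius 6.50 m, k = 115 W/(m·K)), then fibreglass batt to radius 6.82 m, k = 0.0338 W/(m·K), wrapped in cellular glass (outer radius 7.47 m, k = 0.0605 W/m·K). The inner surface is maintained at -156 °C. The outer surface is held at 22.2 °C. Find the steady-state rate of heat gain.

Q = 5280 W

Series thermal resistances, inner to outer:
  R_brass = (1/6.48 − 1/6.50)/(4πk) = 4.748×10^-4/(4π·115) = 3.286×10^-7 K/W
  R_fibreglass batt = (1/6.50 − 1/6.82)/(4πk) = 0.007219/(4π·0.0338) = 0.01700 K/W
  R_cellular glass = (1/6.82 − 1/7.47)/(4πk) = 0.01276/(4π·0.0605) = 0.01678 K/W
ΣR = 3.286×10^-7 + 0.01700 + 0.01678 = 0.03378 K/W
Q = ΔT/ΣR = (-156 °C − 22.2 °C)/0.03378 = -5280 W
(Negative Q ⇒ heat flows inward; heat gain = 5280 W.)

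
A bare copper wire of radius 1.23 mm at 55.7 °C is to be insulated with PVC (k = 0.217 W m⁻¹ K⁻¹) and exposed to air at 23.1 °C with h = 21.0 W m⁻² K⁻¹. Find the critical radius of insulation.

For a cylinder, r_cr = k_ins/h = 0.217/21.0 = 0.0103 m = 1.03 cm

r_cr = 1.03 cm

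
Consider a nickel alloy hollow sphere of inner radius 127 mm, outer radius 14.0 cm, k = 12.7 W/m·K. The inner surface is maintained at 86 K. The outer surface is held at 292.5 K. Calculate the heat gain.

Q = 4πk·ΔT/(1/r₁ − 1/r₂) = 4π × 12.7 × 206.5 / (1/0.127 − 1/0.140) = 45100 W

Q = 45100 W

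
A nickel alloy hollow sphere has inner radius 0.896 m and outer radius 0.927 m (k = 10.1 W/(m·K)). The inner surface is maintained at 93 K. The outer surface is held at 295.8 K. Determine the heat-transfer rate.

Q = 690 kW

Q = 4πk·ΔT/(1/r₁ − 1/r₂) = 4π × 10.1 × 202.8 / (1/0.896 − 1/0.927) = 6.90×10^5 W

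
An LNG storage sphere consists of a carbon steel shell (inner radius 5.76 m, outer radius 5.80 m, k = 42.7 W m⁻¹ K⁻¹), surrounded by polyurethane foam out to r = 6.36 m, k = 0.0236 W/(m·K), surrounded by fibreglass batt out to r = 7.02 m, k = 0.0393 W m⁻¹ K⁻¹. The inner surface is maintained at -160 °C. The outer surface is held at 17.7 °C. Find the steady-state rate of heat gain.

Q = 2190 W

Treat each layer as a resistance in series:
  R_carbon steel = (1/5.76 − 1/5.80)/(4πk) = 0.001197/(4π·42.7) = 2.231×10^-6 K/W
  R_polyurethane foam = (1/5.80 − 1/6.36)/(4πk) = 0.01518/(4π·0.0236) = 0.05119 K/W
  R_fibreglass batt = (1/6.36 − 1/7.02)/(4πk) = 0.01478/(4π·0.0393) = 0.02993 K/W
ΣR = 2.231×10^-6 + 0.05119 + 0.02993 = 0.08112 K/W
Q = ΔT/ΣR = (-160 °C − 17.7 °C)/0.08112 = -2190 W
(Negative Q ⇒ heat flows inward; heat gain = 2190 W.)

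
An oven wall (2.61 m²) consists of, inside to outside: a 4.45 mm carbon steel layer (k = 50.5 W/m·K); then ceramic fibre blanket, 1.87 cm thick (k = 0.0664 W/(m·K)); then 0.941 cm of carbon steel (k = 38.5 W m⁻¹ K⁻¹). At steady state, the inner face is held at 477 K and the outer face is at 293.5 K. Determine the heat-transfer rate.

Treat each layer as a resistance in series:
  R_carbon steel = L/(kA) = 0.00445/(50.5·2.61) = 3.376×10^-5 K/W
  R_ceramic fibre blanket = L/(kA) = 0.0187/(0.0664·2.61) = 0.1079 K/W
  R_carbon steel = L/(kA) = 0.00941/(38.5·2.61) = 9.365×10^-5 K/W
ΣR = 3.376×10^-5 + 0.1079 + 9.365×10^-5 = 0.1080 K/W
Q = ΔT/ΣR = (477 K − 293.5 K)/0.1080 = 1700 W

Q = 1700 W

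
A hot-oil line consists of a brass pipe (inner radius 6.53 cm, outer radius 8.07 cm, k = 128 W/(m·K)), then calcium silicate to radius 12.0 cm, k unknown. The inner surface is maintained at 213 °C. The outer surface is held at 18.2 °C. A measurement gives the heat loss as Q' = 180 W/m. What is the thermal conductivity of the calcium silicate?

ΣR = ΔT/Q' = |213 − 18.2|/180 = 1.082 m·K/W
Known resistances:
  R'_brass = ln(0.0807/0.0653)/(2πk) = 0.2117/(2π·128) = 2.633×10^-4 m·K/W
R_calcium silicate = ΣR − ΣR_known = 1.082 − 2.633×10^-4 = 1.082 m·K/W
ln(r₂/r₁)/(2πk) = 1.082 ⇒ k = 0.3968/(2π·1.082) = 0.0584 W/m·K

k = 0.0584 W/m·K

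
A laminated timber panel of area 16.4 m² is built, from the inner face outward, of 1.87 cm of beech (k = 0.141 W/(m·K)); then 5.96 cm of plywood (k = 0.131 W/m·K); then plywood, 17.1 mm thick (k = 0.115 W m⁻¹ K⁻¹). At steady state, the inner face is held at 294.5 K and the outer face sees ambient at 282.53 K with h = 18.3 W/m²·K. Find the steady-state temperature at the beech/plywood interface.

T = 292.5 K

Resistance network (inner→outer):
  R_beech = L/(kA) = 0.0187/(0.141·16.4) = 0.008087 K/W
  R_plywood = L/(kA) = 0.0596/(0.131·16.4) = 0.02774 K/W
  R_plywood = L/(kA) = 0.0171/(0.115·16.4) = 0.009067 K/W
  R_conv,out = 1/(hA) = 1/(18.3·16.4) = 0.003332 K/W
ΣR = 0.008087 + 0.02774 + 0.009067 + 0.003332 = 0.04823 K/W
Q = ΔT/ΣR = (294.5 K − 282.53 K)/0.04823 = 248.2 W
From the inner boundary to the beech/plywood interface, ΣR_partial = 0.008087 K/W.
T_interface = T_in − Q·ΣR_partial = 294.5 K − (248.2)(0.008087) = 292.5 K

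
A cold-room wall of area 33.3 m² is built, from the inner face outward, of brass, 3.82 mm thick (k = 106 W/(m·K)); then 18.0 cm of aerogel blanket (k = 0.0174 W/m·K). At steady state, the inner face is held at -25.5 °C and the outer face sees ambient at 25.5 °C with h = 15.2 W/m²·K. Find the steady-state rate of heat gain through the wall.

Q = 163 W

Treat each layer as a resistance in series:
  R_brass = L/(kA) = 0.00382/(106·33.3) = 1.082×10^-6 K/W
  R_aerogel blanket = L/(kA) = 0.180/(0.0174·33.3) = 0.3107 K/W
  R_conv,out = 1/(hA) = 1/(15.2·33.3) = 0.001976 K/W
ΣR = 1.082×10^-6 + 0.3107 + 0.001976 = 0.3127 K/W
Q = ΔT/ΣR = (-25.5 °C − 25.5 °C)/0.3127 = -163 W
(Negative Q ⇒ heat flows inward; heat gain = 163 W.)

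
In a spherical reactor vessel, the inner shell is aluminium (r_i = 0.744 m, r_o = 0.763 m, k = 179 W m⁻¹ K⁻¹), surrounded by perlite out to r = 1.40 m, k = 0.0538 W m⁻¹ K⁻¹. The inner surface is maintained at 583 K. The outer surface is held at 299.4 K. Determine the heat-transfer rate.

Q = 322 W

Series thermal resistances, inner to outer:
  R_aluminium = (1/0.744 − 1/0.763)/(4πk) = 0.03347/(4π·179) = 1.488×10^-5 K/W
  R_perlite = (1/0.763 − 1/1.40)/(4πk) = 0.5963/(4π·0.0538) = 0.8821 K/W
ΣR = 1.488×10^-5 + 0.8821 = 0.8821 K/W
Q = ΔT/ΣR = (583 K − 299.4 K)/0.8821 = 322 W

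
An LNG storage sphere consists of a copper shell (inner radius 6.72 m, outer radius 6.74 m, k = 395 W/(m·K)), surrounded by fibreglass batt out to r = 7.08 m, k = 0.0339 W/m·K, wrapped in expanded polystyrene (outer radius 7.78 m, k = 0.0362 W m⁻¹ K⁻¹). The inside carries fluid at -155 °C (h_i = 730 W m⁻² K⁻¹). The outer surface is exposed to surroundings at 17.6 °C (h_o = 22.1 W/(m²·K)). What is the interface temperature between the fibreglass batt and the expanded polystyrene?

Resistance network (inner→outer):
  R_conv,in = 1/(4πr²h) = 1/(4π·6.72²·730) = 2.414×10^-6 K/W
  R_copper = (1/6.72 − 1/6.74)/(4πk) = 4.416×10^-4/(4π·395) = 8.896×10^-8 K/W
  R_fibreglass batt = (1/6.74 − 1/7.08)/(4πk) = 0.007125/(4π·0.0339) = 0.01673 K/W
  R_expanded polystyrene = (1/7.08 − 1/7.78)/(4πk) = 0.01271/(4π·0.0362) = 0.02794 K/W
  R_conv,out = 1/(4πr²h) = 1/(4π·7.78²·22.1) = 5.949×10^-5 K/W
ΣR = 2.414×10^-6 + 8.896×10^-8 + 0.01673 + 0.02794 + 5.949×10^-5 = 0.04473 K/W
Q = ΔT/ΣR = (-155 °C − 17.6 °C)/0.04473 = -3859 W
From the inner boundary to the fibreglass batt/expanded polystyrene interface, ΣR_partial = 0.01673 K/W.
T_interface = T_in − Q·ΣR_partial = -155 °C − (-3859)(0.01673) = -90.4 °C

T = -90.4 °C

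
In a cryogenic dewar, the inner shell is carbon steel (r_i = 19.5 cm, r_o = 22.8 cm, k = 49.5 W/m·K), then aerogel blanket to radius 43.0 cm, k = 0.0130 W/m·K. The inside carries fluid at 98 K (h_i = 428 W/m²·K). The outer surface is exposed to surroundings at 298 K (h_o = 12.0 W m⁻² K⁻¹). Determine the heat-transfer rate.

Q = 15.8 W

Treat each layer as a resistance in series:
  R_conv,in = 1/(4πr²h) = 1/(4π·0.195²·428) = 0.004890 K/W
  R_carbon steel = (1/0.195 − 1/0.228)/(4πk) = 0.7422/(4π·49.5) = 0.001193 K/W
  R_aerogel blanket = (1/0.228 − 1/0.430)/(4πk) = 2.060/(4π·0.0130) = 12.61 K/W
  R_conv,out = 1/(4πr²h) = 1/(4π·0.430²·12.0) = 0.03587 K/W
ΣR = 0.004890 + 0.001193 + 12.61 + 0.03587 = 12.65 K/W
Q = ΔT/ΣR = (98 K − 298 K)/12.65 = -15.8 W
(Negative Q ⇒ heat flows inward; heat gain = 15.8 W.)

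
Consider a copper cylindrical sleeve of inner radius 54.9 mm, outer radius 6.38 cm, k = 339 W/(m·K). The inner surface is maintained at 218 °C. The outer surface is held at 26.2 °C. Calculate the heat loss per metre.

Q' = 2.72×10^6 W/m

Q' = 2πk·ΔT/ln(r₂/r₁) = 2π × 339 × 191.8 / ln(0.0638/0.0549) = 2.72×10^6 W/m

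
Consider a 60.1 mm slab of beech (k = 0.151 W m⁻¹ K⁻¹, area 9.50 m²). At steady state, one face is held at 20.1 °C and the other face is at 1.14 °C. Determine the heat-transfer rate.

Q = 453 W

Q = kA·ΔT/L = 0.151 × 9.50 × |20.1 °C − 1.14 °C| / 0.0601 = 453 W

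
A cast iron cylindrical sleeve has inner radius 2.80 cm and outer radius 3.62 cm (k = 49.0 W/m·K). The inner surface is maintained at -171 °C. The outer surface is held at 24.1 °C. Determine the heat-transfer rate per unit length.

Q' = 2πk·ΔT/ln(r₂/r₁) = 2π × 49.0 × 195.1 / ln(0.0362/0.0280) = 2.34×10^5 W/m

Q' = 234 kW/m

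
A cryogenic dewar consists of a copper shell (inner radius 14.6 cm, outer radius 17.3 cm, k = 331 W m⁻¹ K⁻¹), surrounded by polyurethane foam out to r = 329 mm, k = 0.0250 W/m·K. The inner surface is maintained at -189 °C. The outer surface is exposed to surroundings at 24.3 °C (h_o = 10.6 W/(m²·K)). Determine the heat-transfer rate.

Resistance network (inner→outer):
  R_copper = (1/0.146 − 1/0.173)/(4πk) = 1.069/(4π·331) = 2.570×10^-4 K/W
  R_polyurethane foam = (1/0.173 − 1/0.329)/(4πk) = 2.741/(4π·0.0250) = 8.724 K/W
  R_conv,out = 1/(4πr²h) = 1/(4π·0.329²·10.6) = 0.06936 K/W
ΣR = 2.570×10^-4 + 8.724 + 0.06936 = 8.794 K/W
Q = ΔT/ΣR = (-189 °C − 24.3 °C)/8.794 = -24.3 W
(Negative Q ⇒ heat flows inward; heat gain = 24.3 W.)

Q = 24.3 W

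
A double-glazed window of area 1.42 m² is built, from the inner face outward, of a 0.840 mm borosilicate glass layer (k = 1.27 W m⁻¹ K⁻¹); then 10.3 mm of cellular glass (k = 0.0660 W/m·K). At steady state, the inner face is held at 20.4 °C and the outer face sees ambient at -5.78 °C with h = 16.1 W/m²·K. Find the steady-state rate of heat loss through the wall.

Resistance network (inner→outer):
  R_borosilicate glass = L/(kA) = 8.40×10^-4/(1.27·1.42) = 4.658×10^-4 K/W
  R_cellular glass = L/(kA) = 0.0103/(0.0660·1.42) = 0.1099 K/W
  R_conv,out = 1/(hA) = 1/(16.1·1.42) = 0.04374 K/W
ΣR = 4.658×10^-4 + 0.1099 + 0.04374 = 0.1541 K/W
Q = ΔT/ΣR = (20.4 °C − -5.78 °C)/0.1541 = 170 W

Q = 170 W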